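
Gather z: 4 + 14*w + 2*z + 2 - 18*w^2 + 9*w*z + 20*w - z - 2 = -18*w^2 + 34*w + z*(9*w + 1) + 4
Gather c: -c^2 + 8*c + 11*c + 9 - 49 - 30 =-c^2 + 19*c - 70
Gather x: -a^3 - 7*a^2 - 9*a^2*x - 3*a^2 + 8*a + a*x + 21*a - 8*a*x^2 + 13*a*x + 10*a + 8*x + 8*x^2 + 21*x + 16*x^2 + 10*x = -a^3 - 10*a^2 + 39*a + x^2*(24 - 8*a) + x*(-9*a^2 + 14*a + 39)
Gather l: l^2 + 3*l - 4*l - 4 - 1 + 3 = l^2 - l - 2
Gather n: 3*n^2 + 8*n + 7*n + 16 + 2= 3*n^2 + 15*n + 18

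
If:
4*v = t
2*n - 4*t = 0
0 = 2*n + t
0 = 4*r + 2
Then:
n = 0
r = -1/2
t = 0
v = 0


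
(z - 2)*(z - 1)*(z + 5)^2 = z^4 + 7*z^3 - 3*z^2 - 55*z + 50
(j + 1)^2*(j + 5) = j^3 + 7*j^2 + 11*j + 5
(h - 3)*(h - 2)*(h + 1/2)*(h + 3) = h^4 - 3*h^3/2 - 10*h^2 + 27*h/2 + 9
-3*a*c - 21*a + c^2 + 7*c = (-3*a + c)*(c + 7)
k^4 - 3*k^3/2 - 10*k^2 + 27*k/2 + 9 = (k - 3)*(k - 2)*(k + 1/2)*(k + 3)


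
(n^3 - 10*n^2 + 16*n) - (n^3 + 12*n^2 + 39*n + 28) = -22*n^2 - 23*n - 28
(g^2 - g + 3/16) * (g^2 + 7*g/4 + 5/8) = g^4 + 3*g^3/4 - 15*g^2/16 - 19*g/64 + 15/128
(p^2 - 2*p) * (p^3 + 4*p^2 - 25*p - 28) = p^5 + 2*p^4 - 33*p^3 + 22*p^2 + 56*p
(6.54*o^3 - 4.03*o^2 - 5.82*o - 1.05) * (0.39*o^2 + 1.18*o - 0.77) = 2.5506*o^5 + 6.1455*o^4 - 12.061*o^3 - 4.174*o^2 + 3.2424*o + 0.8085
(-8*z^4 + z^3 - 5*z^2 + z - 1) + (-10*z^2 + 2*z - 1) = -8*z^4 + z^3 - 15*z^2 + 3*z - 2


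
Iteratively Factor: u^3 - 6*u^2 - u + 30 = (u - 5)*(u^2 - u - 6) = (u - 5)*(u - 3)*(u + 2)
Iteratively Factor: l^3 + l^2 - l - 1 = (l - 1)*(l^2 + 2*l + 1) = (l - 1)*(l + 1)*(l + 1)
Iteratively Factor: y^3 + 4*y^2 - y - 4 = (y + 1)*(y^2 + 3*y - 4) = (y + 1)*(y + 4)*(y - 1)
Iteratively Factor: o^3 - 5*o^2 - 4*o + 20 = (o - 5)*(o^2 - 4) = (o - 5)*(o + 2)*(o - 2)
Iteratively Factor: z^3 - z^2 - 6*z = (z + 2)*(z^2 - 3*z) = (z - 3)*(z + 2)*(z)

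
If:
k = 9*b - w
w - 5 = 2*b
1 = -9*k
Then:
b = 44/63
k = -1/9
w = 403/63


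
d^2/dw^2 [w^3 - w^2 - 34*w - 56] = 6*w - 2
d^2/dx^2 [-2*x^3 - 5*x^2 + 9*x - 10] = -12*x - 10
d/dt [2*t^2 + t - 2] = 4*t + 1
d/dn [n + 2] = 1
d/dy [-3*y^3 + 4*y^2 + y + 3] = -9*y^2 + 8*y + 1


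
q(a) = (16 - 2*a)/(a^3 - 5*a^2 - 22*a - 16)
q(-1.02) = 102.04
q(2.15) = -0.15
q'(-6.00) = -0.04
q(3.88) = -0.07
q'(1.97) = 0.10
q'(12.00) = 0.00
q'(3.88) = 0.03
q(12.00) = -0.01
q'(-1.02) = 4997.92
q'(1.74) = 0.12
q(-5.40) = -0.13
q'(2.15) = 0.09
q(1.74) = -0.20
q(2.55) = -0.12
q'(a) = (16 - 2*a)*(-3*a^2 + 10*a + 22)/(a^3 - 5*a^2 - 22*a - 16)^2 - 2/(a^3 - 5*a^2 - 22*a - 16) = 2*(2*a + 3)/(a^4 + 6*a^3 + 13*a^2 + 12*a + 4)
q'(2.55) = 0.06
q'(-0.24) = 2.82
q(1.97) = -0.17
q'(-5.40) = -0.07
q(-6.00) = -0.10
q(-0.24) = -1.50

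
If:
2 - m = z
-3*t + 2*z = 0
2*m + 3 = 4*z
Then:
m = 5/6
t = 7/9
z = 7/6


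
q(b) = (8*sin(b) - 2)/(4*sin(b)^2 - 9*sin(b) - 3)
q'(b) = (-8*sin(b)*cos(b) + 9*cos(b))*(8*sin(b) - 2)/(4*sin(b)^2 - 9*sin(b) - 3)^2 + 8*cos(b)/(4*sin(b)^2 - 9*sin(b) - 3)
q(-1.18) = -1.08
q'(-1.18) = -0.42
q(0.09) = 0.34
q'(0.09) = -2.85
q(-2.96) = 2.77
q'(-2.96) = 29.19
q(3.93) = -1.42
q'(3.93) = 1.68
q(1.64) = -0.75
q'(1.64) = 0.06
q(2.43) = -0.45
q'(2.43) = 0.67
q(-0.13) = 1.72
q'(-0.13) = -14.18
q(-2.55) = -1.98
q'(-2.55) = 4.75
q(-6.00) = -0.05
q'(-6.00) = -1.42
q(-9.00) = -3.82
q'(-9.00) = 25.54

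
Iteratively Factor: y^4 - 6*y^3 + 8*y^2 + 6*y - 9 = (y - 1)*(y^3 - 5*y^2 + 3*y + 9) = (y - 3)*(y - 1)*(y^2 - 2*y - 3) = (y - 3)^2*(y - 1)*(y + 1)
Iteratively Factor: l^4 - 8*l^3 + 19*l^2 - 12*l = (l - 1)*(l^3 - 7*l^2 + 12*l) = (l - 3)*(l - 1)*(l^2 - 4*l) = l*(l - 3)*(l - 1)*(l - 4)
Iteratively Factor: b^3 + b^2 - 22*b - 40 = (b + 2)*(b^2 - b - 20) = (b + 2)*(b + 4)*(b - 5)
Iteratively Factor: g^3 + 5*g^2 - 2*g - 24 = (g + 3)*(g^2 + 2*g - 8) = (g - 2)*(g + 3)*(g + 4)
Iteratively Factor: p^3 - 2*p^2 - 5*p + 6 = (p + 2)*(p^2 - 4*p + 3) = (p - 3)*(p + 2)*(p - 1)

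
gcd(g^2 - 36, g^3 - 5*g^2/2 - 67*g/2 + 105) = g + 6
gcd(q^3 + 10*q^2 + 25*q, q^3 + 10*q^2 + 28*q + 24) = 1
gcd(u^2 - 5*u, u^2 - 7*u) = u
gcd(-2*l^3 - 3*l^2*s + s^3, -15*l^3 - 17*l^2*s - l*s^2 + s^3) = l + s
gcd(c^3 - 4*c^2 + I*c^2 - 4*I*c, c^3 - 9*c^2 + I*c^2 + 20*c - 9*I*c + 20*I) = c^2 + c*(-4 + I) - 4*I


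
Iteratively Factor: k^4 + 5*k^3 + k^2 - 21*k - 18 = (k - 2)*(k^3 + 7*k^2 + 15*k + 9) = (k - 2)*(k + 1)*(k^2 + 6*k + 9) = (k - 2)*(k + 1)*(k + 3)*(k + 3)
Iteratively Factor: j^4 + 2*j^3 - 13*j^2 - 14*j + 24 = (j - 3)*(j^3 + 5*j^2 + 2*j - 8) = (j - 3)*(j + 2)*(j^2 + 3*j - 4) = (j - 3)*(j - 1)*(j + 2)*(j + 4)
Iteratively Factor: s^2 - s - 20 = (s + 4)*(s - 5)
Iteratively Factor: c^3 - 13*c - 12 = (c + 3)*(c^2 - 3*c - 4) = (c + 1)*(c + 3)*(c - 4)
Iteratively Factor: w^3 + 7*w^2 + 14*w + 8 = (w + 2)*(w^2 + 5*w + 4) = (w + 2)*(w + 4)*(w + 1)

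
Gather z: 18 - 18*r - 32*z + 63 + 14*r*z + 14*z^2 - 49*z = -18*r + 14*z^2 + z*(14*r - 81) + 81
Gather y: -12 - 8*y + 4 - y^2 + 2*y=-y^2 - 6*y - 8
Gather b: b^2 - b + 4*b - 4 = b^2 + 3*b - 4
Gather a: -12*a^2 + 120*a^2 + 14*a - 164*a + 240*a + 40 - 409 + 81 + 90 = 108*a^2 + 90*a - 198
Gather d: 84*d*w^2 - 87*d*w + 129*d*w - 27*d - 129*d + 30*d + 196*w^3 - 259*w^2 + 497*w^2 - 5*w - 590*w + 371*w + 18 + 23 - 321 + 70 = d*(84*w^2 + 42*w - 126) + 196*w^3 + 238*w^2 - 224*w - 210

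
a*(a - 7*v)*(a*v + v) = a^3*v - 7*a^2*v^2 + a^2*v - 7*a*v^2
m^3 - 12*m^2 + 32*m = m*(m - 8)*(m - 4)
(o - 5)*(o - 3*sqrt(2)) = o^2 - 5*o - 3*sqrt(2)*o + 15*sqrt(2)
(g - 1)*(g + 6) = g^2 + 5*g - 6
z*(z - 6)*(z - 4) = z^3 - 10*z^2 + 24*z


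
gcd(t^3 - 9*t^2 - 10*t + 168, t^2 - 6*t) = t - 6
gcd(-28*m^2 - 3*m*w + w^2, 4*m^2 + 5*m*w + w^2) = 4*m + w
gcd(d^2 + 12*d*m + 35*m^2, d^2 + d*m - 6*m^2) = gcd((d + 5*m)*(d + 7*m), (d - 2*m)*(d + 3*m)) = 1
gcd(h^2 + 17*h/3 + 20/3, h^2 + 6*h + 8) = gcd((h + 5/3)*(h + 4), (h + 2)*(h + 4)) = h + 4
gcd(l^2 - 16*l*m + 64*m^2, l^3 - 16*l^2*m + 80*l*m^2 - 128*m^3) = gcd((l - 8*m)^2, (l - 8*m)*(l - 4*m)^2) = l - 8*m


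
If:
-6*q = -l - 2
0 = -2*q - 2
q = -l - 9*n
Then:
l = -8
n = 1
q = -1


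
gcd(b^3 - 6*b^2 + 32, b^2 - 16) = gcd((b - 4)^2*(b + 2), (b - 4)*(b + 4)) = b - 4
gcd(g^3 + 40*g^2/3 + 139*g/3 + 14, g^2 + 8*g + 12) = g + 6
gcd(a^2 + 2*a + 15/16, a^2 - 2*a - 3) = 1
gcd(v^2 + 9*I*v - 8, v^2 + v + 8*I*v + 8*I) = v + 8*I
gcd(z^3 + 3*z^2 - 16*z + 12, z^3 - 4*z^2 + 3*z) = z - 1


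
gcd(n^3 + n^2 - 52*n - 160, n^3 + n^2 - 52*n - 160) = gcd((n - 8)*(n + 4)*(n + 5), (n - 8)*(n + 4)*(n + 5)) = n^3 + n^2 - 52*n - 160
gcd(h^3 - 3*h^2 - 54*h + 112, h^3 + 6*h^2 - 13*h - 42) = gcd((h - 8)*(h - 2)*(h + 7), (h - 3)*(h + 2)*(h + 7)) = h + 7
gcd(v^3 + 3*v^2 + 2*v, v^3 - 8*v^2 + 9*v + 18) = v + 1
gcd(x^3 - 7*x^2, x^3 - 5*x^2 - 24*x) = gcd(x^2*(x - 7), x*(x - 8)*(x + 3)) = x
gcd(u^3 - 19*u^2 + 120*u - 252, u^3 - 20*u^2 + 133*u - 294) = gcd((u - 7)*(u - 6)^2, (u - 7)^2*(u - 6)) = u^2 - 13*u + 42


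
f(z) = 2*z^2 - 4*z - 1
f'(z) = 4*z - 4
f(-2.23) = 17.87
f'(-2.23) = -12.92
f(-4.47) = 56.84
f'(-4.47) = -21.88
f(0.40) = -2.28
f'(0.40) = -2.40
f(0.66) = -2.77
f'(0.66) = -1.36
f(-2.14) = 16.72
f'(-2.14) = -12.56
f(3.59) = 10.42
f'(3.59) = 10.36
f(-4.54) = 58.38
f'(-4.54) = -22.16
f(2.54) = 1.74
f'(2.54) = 6.16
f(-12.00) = 335.00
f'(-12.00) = -52.00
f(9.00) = 125.00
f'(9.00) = 32.00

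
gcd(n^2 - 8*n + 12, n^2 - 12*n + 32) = 1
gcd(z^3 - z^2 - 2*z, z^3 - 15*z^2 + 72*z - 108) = 1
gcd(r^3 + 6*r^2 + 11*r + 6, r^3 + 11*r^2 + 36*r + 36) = r^2 + 5*r + 6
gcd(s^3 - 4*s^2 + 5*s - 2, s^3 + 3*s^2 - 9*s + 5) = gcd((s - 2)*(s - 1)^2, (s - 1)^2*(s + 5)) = s^2 - 2*s + 1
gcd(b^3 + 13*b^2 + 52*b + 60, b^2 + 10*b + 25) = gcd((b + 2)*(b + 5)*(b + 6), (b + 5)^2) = b + 5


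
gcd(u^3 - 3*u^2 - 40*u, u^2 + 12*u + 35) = u + 5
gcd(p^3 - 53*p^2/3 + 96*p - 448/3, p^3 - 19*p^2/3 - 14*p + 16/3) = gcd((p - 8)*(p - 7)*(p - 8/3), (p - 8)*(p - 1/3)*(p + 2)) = p - 8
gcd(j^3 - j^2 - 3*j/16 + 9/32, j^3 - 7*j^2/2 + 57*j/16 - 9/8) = j^2 - 3*j/2 + 9/16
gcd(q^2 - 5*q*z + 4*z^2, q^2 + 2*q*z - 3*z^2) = -q + z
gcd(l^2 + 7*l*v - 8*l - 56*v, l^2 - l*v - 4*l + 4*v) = 1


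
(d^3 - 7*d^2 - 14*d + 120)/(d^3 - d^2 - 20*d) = (d - 6)/d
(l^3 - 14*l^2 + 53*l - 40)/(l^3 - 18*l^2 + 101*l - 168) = (l^2 - 6*l + 5)/(l^2 - 10*l + 21)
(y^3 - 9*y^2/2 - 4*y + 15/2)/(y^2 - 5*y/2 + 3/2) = (2*y^2 - 7*y - 15)/(2*y - 3)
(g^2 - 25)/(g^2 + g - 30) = (g + 5)/(g + 6)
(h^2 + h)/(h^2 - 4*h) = (h + 1)/(h - 4)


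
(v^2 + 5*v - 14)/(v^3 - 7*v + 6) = (v + 7)/(v^2 + 2*v - 3)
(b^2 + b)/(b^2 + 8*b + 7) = b/(b + 7)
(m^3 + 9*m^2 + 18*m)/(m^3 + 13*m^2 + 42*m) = (m + 3)/(m + 7)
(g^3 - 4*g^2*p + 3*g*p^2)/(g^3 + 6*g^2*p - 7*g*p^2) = (g - 3*p)/(g + 7*p)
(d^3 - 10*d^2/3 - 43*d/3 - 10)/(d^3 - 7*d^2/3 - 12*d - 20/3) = (-3*d^3 + 10*d^2 + 43*d + 30)/(-3*d^3 + 7*d^2 + 36*d + 20)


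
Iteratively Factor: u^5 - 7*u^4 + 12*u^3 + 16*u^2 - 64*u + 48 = (u - 2)*(u^4 - 5*u^3 + 2*u^2 + 20*u - 24) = (u - 2)^2*(u^3 - 3*u^2 - 4*u + 12) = (u - 2)^3*(u^2 - u - 6) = (u - 3)*(u - 2)^3*(u + 2)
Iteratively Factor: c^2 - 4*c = (c - 4)*(c)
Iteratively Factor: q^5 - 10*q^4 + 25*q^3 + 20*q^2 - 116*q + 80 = (q - 1)*(q^4 - 9*q^3 + 16*q^2 + 36*q - 80) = (q - 4)*(q - 1)*(q^3 - 5*q^2 - 4*q + 20) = (q - 5)*(q - 4)*(q - 1)*(q^2 - 4) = (q - 5)*(q - 4)*(q - 2)*(q - 1)*(q + 2)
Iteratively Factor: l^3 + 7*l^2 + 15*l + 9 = (l + 1)*(l^2 + 6*l + 9) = (l + 1)*(l + 3)*(l + 3)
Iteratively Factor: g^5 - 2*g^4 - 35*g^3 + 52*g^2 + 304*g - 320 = (g - 1)*(g^4 - g^3 - 36*g^2 + 16*g + 320) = (g - 1)*(g + 4)*(g^3 - 5*g^2 - 16*g + 80) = (g - 5)*(g - 1)*(g + 4)*(g^2 - 16) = (g - 5)*(g - 4)*(g - 1)*(g + 4)*(g + 4)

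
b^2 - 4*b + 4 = (b - 2)^2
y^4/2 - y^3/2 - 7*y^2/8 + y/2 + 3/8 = (y/2 + 1/4)*(y - 3/2)*(y - 1)*(y + 1)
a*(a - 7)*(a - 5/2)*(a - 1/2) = a^4 - 10*a^3 + 89*a^2/4 - 35*a/4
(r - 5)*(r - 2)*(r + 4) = r^3 - 3*r^2 - 18*r + 40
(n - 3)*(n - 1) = n^2 - 4*n + 3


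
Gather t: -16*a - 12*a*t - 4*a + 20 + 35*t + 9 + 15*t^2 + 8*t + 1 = -20*a + 15*t^2 + t*(43 - 12*a) + 30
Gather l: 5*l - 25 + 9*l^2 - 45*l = 9*l^2 - 40*l - 25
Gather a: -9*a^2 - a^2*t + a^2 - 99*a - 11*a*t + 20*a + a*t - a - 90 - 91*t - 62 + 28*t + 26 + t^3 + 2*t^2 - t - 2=a^2*(-t - 8) + a*(-10*t - 80) + t^3 + 2*t^2 - 64*t - 128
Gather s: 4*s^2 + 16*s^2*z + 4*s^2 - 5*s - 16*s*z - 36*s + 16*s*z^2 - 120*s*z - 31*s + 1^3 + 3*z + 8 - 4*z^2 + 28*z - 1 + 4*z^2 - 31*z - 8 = s^2*(16*z + 8) + s*(16*z^2 - 136*z - 72)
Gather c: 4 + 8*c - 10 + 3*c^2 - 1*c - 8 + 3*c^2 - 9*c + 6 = 6*c^2 - 2*c - 8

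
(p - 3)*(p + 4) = p^2 + p - 12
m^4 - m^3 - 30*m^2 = m^2*(m - 6)*(m + 5)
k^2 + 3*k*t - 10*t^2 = (k - 2*t)*(k + 5*t)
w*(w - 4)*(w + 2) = w^3 - 2*w^2 - 8*w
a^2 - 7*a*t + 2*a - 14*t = (a + 2)*(a - 7*t)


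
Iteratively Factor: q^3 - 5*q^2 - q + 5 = (q + 1)*(q^2 - 6*q + 5) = (q - 1)*(q + 1)*(q - 5)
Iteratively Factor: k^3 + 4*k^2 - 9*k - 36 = (k + 4)*(k^2 - 9) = (k - 3)*(k + 4)*(k + 3)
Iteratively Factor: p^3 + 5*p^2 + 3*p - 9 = (p - 1)*(p^2 + 6*p + 9) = (p - 1)*(p + 3)*(p + 3)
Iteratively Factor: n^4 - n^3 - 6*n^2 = (n)*(n^3 - n^2 - 6*n) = n*(n + 2)*(n^2 - 3*n) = n^2*(n + 2)*(n - 3)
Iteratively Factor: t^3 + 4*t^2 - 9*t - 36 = (t - 3)*(t^2 + 7*t + 12) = (t - 3)*(t + 3)*(t + 4)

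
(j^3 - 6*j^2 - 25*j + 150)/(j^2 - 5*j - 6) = (j^2 - 25)/(j + 1)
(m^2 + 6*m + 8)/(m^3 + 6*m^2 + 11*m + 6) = (m + 4)/(m^2 + 4*m + 3)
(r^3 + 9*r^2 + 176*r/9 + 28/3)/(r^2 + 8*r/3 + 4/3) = (r^2 + 25*r/3 + 14)/(r + 2)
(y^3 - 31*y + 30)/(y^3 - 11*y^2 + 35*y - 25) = (y + 6)/(y - 5)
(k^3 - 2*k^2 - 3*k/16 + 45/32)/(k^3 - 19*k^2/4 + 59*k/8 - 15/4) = (k + 3/4)/(k - 2)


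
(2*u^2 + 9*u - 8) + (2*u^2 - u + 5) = 4*u^2 + 8*u - 3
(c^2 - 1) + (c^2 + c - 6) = 2*c^2 + c - 7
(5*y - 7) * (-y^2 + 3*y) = -5*y^3 + 22*y^2 - 21*y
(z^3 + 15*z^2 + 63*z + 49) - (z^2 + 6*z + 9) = z^3 + 14*z^2 + 57*z + 40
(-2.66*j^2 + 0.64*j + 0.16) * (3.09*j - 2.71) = -8.2194*j^3 + 9.1862*j^2 - 1.24*j - 0.4336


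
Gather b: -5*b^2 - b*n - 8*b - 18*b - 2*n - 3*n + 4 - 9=-5*b^2 + b*(-n - 26) - 5*n - 5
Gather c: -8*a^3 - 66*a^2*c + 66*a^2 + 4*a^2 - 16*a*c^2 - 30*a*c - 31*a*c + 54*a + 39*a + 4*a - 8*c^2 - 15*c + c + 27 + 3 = -8*a^3 + 70*a^2 + 97*a + c^2*(-16*a - 8) + c*(-66*a^2 - 61*a - 14) + 30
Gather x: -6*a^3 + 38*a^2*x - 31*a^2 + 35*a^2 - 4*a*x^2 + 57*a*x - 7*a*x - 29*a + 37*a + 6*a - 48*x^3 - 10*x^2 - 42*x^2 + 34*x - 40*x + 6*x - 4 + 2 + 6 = -6*a^3 + 4*a^2 + 14*a - 48*x^3 + x^2*(-4*a - 52) + x*(38*a^2 + 50*a) + 4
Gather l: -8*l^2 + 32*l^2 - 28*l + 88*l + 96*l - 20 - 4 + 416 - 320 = 24*l^2 + 156*l + 72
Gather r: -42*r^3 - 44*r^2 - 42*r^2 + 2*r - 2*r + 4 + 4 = -42*r^3 - 86*r^2 + 8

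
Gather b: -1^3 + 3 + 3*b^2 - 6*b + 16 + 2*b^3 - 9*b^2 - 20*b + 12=2*b^3 - 6*b^2 - 26*b + 30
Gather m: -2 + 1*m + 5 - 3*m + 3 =6 - 2*m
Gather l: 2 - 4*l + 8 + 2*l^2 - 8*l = 2*l^2 - 12*l + 10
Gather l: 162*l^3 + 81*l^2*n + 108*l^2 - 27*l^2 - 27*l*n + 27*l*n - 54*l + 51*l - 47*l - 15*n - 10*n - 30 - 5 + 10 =162*l^3 + l^2*(81*n + 81) - 50*l - 25*n - 25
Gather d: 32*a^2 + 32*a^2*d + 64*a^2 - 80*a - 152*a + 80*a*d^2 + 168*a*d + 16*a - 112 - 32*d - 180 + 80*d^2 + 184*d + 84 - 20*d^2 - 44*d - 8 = 96*a^2 - 216*a + d^2*(80*a + 60) + d*(32*a^2 + 168*a + 108) - 216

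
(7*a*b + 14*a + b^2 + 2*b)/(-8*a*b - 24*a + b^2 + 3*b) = (-7*a*b - 14*a - b^2 - 2*b)/(8*a*b + 24*a - b^2 - 3*b)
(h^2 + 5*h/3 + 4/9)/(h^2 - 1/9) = (3*h + 4)/(3*h - 1)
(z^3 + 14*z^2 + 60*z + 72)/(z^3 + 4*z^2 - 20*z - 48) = (z + 6)/(z - 4)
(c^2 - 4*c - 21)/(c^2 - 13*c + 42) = (c + 3)/(c - 6)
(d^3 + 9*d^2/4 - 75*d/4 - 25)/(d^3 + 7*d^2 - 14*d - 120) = (d + 5/4)/(d + 6)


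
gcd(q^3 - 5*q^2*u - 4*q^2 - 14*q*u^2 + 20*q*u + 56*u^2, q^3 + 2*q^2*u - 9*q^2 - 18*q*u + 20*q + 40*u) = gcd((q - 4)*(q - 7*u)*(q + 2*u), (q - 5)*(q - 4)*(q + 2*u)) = q^2 + 2*q*u - 4*q - 8*u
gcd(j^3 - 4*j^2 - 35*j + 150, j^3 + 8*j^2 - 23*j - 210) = j^2 + j - 30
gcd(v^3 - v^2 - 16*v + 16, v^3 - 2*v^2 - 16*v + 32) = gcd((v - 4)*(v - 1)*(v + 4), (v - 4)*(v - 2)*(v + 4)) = v^2 - 16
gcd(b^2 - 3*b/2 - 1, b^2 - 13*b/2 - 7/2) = b + 1/2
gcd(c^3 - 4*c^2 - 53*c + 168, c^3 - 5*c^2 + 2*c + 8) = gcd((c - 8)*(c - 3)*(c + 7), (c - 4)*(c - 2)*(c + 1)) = 1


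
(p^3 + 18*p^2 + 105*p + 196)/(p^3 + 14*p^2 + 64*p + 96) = (p^2 + 14*p + 49)/(p^2 + 10*p + 24)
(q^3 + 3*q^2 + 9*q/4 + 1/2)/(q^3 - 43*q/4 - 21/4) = (2*q^2 + 5*q + 2)/(2*q^2 - q - 21)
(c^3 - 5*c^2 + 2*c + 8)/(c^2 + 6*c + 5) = (c^2 - 6*c + 8)/(c + 5)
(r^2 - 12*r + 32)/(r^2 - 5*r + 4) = (r - 8)/(r - 1)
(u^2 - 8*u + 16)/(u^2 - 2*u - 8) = (u - 4)/(u + 2)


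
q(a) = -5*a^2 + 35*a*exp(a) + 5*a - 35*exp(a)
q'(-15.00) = 155.00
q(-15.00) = -1200.00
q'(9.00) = 2552386.44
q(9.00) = 2268503.50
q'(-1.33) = 5.99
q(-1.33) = -37.06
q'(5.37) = 40334.78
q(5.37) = 32745.94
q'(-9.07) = 95.66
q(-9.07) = -456.72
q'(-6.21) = 66.66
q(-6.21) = -224.38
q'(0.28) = 15.17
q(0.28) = -32.33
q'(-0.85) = 0.78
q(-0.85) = -35.54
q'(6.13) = 98515.73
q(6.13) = 82334.53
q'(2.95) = 1948.19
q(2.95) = 1275.22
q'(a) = 35*a*exp(a) - 10*a + 5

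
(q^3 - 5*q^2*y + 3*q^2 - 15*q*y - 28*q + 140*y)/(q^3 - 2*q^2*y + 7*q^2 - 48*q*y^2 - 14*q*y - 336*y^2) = (-q^2 + 5*q*y + 4*q - 20*y)/(-q^2 + 2*q*y + 48*y^2)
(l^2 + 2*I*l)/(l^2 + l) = (l + 2*I)/(l + 1)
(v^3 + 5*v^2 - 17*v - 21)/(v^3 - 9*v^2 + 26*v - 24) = (v^2 + 8*v + 7)/(v^2 - 6*v + 8)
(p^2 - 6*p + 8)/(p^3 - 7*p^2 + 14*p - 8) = 1/(p - 1)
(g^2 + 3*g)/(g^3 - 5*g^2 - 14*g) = (g + 3)/(g^2 - 5*g - 14)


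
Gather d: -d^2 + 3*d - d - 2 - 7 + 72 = -d^2 + 2*d + 63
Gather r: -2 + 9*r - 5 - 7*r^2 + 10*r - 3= -7*r^2 + 19*r - 10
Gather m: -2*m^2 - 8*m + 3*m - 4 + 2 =-2*m^2 - 5*m - 2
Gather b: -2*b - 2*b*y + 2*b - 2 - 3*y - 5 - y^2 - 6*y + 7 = -2*b*y - y^2 - 9*y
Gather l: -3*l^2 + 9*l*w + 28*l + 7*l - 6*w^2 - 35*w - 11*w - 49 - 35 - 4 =-3*l^2 + l*(9*w + 35) - 6*w^2 - 46*w - 88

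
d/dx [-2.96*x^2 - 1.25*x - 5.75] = -5.92*x - 1.25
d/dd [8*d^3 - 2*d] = 24*d^2 - 2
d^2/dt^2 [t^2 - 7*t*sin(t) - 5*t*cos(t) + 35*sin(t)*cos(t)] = 7*t*sin(t) + 5*t*cos(t) + 10*sin(t) - 70*sin(2*t) - 14*cos(t) + 2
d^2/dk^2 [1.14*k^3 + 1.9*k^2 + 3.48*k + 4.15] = 6.84*k + 3.8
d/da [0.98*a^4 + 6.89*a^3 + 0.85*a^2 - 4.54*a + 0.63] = 3.92*a^3 + 20.67*a^2 + 1.7*a - 4.54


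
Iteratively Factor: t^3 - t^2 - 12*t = (t)*(t^2 - t - 12) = t*(t - 4)*(t + 3)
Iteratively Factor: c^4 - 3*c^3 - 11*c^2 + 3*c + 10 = (c + 2)*(c^3 - 5*c^2 - c + 5) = (c - 1)*(c + 2)*(c^2 - 4*c - 5) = (c - 5)*(c - 1)*(c + 2)*(c + 1)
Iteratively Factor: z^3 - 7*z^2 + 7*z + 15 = (z - 3)*(z^2 - 4*z - 5) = (z - 5)*(z - 3)*(z + 1)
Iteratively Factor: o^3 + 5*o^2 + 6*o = (o + 2)*(o^2 + 3*o) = o*(o + 2)*(o + 3)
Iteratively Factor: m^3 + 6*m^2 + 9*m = (m + 3)*(m^2 + 3*m) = (m + 3)^2*(m)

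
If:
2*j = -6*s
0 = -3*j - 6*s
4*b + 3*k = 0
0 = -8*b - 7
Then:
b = -7/8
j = 0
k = 7/6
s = 0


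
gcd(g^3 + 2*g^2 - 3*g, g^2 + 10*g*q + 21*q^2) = 1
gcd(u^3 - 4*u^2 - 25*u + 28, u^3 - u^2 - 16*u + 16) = u^2 + 3*u - 4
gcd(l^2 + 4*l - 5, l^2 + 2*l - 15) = l + 5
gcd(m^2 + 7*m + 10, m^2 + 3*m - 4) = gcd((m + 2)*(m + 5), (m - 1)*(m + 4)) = 1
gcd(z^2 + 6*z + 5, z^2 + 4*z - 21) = 1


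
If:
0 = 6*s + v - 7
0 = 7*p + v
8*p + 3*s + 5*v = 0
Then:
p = 7/47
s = 63/47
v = -49/47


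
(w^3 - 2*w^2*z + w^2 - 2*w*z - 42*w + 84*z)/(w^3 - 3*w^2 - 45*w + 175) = (w^2 - 2*w*z - 6*w + 12*z)/(w^2 - 10*w + 25)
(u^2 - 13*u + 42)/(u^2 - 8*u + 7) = (u - 6)/(u - 1)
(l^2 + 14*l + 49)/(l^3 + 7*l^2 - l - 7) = (l + 7)/(l^2 - 1)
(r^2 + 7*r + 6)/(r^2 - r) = (r^2 + 7*r + 6)/(r*(r - 1))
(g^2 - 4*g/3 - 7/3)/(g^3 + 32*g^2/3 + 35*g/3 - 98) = (g + 1)/(g^2 + 13*g + 42)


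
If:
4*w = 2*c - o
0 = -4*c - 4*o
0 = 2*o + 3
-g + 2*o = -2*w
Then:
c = 3/2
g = -3/4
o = -3/2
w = 9/8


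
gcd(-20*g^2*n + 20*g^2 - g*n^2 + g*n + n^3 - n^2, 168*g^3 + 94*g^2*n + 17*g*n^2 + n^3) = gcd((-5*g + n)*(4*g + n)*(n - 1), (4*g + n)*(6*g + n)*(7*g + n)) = 4*g + n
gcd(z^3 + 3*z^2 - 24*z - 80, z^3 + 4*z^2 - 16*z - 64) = z^2 + 8*z + 16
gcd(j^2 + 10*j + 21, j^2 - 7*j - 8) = 1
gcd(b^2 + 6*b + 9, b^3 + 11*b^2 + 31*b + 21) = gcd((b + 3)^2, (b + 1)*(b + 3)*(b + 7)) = b + 3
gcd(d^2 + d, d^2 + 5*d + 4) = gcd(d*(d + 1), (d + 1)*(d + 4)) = d + 1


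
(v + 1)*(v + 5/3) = v^2 + 8*v/3 + 5/3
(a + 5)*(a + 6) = a^2 + 11*a + 30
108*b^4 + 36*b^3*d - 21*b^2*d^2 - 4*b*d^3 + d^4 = (-6*b + d)*(-3*b + d)*(2*b + d)*(3*b + d)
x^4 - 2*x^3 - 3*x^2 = x^2*(x - 3)*(x + 1)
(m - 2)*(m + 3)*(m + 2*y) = m^3 + 2*m^2*y + m^2 + 2*m*y - 6*m - 12*y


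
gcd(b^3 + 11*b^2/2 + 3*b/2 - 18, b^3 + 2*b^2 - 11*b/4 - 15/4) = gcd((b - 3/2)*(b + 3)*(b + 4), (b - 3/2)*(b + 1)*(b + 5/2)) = b - 3/2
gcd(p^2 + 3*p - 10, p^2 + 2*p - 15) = p + 5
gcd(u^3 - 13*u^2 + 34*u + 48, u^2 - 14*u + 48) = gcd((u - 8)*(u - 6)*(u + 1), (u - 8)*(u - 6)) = u^2 - 14*u + 48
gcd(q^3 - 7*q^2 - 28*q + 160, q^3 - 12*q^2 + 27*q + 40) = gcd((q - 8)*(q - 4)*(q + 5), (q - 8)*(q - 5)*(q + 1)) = q - 8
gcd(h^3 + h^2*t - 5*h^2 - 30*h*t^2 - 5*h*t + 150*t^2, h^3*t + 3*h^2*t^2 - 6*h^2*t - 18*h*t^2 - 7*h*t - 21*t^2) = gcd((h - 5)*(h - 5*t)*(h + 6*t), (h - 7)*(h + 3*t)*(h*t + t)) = 1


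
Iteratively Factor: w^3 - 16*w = (w)*(w^2 - 16) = w*(w + 4)*(w - 4)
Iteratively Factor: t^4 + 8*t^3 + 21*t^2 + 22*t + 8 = (t + 4)*(t^3 + 4*t^2 + 5*t + 2) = (t + 2)*(t + 4)*(t^2 + 2*t + 1) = (t + 1)*(t + 2)*(t + 4)*(t + 1)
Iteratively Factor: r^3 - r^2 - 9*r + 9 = (r - 3)*(r^2 + 2*r - 3) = (r - 3)*(r - 1)*(r + 3)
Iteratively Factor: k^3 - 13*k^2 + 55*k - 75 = (k - 3)*(k^2 - 10*k + 25) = (k - 5)*(k - 3)*(k - 5)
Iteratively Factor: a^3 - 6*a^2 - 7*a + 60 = (a - 5)*(a^2 - a - 12) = (a - 5)*(a + 3)*(a - 4)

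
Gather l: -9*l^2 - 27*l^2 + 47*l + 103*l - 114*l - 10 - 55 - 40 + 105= -36*l^2 + 36*l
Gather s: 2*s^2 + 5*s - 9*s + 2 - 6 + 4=2*s^2 - 4*s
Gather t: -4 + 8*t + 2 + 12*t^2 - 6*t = 12*t^2 + 2*t - 2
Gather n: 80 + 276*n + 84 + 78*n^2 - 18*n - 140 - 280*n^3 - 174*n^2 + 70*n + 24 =-280*n^3 - 96*n^2 + 328*n + 48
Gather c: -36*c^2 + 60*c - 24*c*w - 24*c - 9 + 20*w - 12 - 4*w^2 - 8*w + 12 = -36*c^2 + c*(36 - 24*w) - 4*w^2 + 12*w - 9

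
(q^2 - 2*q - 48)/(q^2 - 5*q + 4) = (q^2 - 2*q - 48)/(q^2 - 5*q + 4)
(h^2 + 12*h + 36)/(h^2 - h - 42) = (h + 6)/(h - 7)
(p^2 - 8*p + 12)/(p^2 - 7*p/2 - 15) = 2*(p - 2)/(2*p + 5)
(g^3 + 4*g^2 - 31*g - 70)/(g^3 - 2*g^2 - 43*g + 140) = (g + 2)/(g - 4)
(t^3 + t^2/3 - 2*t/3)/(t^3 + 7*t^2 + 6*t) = (t - 2/3)/(t + 6)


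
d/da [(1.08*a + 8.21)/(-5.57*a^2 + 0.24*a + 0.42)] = (6.0156*a^2 + 91.4594*a - 1.5168)/(31.0249*a^4 - 2.6736*a^3 - 4.6212*a^2 + 0.2016*a + 0.1764)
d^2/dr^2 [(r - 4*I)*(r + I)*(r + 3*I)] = 6*r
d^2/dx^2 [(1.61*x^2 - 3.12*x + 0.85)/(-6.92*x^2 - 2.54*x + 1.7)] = (355.408432*x^3 - 357.86088*x^2 + 130.5804*x - 13.328)/(331.373888*x^6 + 364.894368*x^5 - 110.285424*x^4 - 162.896296*x^3 + 27.09324*x^2 + 22.0218*x - 4.913)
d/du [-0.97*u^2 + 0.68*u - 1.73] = 0.68 - 1.94*u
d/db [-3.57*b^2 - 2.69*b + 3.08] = -7.14*b - 2.69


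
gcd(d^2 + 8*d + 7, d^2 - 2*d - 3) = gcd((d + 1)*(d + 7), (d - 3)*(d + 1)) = d + 1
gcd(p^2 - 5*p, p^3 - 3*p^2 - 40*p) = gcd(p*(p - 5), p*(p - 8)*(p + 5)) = p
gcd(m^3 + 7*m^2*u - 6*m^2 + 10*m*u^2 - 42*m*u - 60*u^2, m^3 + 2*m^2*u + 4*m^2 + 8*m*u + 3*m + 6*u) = m + 2*u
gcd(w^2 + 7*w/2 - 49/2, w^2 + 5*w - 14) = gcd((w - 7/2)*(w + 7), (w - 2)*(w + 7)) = w + 7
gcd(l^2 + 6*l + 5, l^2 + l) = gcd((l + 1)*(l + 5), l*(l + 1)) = l + 1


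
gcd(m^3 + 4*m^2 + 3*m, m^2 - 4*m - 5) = m + 1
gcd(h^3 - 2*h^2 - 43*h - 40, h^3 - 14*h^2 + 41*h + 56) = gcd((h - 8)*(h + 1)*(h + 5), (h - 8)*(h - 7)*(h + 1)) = h^2 - 7*h - 8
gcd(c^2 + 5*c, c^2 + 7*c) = c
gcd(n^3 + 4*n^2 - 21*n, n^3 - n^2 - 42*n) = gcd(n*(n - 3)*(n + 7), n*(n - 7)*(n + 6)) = n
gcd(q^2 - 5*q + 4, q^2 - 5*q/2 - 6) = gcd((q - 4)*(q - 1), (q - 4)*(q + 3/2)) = q - 4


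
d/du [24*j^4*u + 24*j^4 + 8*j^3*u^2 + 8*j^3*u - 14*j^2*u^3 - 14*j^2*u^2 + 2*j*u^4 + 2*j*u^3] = 2*j*(12*j^3 + 8*j^2*u + 4*j^2 - 21*j*u^2 - 14*j*u + 4*u^3 + 3*u^2)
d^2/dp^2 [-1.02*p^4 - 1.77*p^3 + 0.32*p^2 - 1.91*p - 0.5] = -12.24*p^2 - 10.62*p + 0.64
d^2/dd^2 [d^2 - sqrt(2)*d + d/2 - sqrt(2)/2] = 2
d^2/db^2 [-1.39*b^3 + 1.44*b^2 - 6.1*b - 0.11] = 2.88 - 8.34*b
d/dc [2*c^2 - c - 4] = 4*c - 1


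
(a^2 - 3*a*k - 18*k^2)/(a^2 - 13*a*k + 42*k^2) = (a + 3*k)/(a - 7*k)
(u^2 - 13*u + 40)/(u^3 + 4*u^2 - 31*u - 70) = (u - 8)/(u^2 + 9*u + 14)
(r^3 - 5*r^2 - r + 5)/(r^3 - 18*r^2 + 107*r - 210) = (r^2 - 1)/(r^2 - 13*r + 42)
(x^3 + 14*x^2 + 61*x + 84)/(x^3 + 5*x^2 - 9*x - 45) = (x^2 + 11*x + 28)/(x^2 + 2*x - 15)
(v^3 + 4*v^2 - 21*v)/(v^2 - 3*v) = v + 7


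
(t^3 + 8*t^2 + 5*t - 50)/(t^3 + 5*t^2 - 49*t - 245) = (t^2 + 3*t - 10)/(t^2 - 49)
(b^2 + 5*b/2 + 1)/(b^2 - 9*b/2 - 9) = (2*b^2 + 5*b + 2)/(2*b^2 - 9*b - 18)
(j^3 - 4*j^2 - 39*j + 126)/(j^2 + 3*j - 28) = (j^3 - 4*j^2 - 39*j + 126)/(j^2 + 3*j - 28)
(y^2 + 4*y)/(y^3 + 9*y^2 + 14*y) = (y + 4)/(y^2 + 9*y + 14)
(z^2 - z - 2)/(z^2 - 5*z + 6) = (z + 1)/(z - 3)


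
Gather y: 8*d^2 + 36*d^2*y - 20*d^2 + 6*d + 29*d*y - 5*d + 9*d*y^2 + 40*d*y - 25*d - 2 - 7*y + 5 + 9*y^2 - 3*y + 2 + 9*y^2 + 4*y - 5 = -12*d^2 - 24*d + y^2*(9*d + 18) + y*(36*d^2 + 69*d - 6)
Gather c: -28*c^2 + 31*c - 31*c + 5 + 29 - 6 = 28 - 28*c^2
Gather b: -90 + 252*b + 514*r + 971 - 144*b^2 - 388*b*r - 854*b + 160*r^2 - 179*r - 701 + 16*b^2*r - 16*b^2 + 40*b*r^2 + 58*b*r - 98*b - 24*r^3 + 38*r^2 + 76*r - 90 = b^2*(16*r - 160) + b*(40*r^2 - 330*r - 700) - 24*r^3 + 198*r^2 + 411*r + 90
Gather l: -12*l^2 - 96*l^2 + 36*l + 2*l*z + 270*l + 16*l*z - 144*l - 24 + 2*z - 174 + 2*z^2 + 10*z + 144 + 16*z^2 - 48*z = -108*l^2 + l*(18*z + 162) + 18*z^2 - 36*z - 54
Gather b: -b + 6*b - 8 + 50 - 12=5*b + 30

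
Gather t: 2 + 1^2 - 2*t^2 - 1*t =-2*t^2 - t + 3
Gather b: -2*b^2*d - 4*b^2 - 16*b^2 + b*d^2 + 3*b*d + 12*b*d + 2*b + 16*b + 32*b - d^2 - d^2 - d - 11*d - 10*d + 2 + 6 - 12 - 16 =b^2*(-2*d - 20) + b*(d^2 + 15*d + 50) - 2*d^2 - 22*d - 20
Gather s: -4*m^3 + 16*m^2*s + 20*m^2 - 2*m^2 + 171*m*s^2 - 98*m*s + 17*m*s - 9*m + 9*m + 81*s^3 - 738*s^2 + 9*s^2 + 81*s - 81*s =-4*m^3 + 18*m^2 + 81*s^3 + s^2*(171*m - 729) + s*(16*m^2 - 81*m)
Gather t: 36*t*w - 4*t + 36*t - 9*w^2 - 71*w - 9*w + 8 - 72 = t*(36*w + 32) - 9*w^2 - 80*w - 64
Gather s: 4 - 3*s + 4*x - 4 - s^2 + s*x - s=-s^2 + s*(x - 4) + 4*x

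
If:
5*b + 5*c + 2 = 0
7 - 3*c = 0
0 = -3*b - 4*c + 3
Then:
No Solution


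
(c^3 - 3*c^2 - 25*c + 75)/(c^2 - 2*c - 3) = (c^2 - 25)/(c + 1)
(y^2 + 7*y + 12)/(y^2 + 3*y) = (y + 4)/y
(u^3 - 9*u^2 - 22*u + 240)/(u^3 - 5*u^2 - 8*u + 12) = (u^2 - 3*u - 40)/(u^2 + u - 2)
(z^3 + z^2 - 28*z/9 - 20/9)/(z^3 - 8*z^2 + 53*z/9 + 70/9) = (z + 2)/(z - 7)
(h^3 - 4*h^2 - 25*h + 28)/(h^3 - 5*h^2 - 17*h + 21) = (h + 4)/(h + 3)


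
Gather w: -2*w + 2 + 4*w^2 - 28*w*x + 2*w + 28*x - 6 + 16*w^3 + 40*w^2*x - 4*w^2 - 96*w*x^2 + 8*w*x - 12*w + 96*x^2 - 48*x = 16*w^3 + 40*w^2*x + w*(-96*x^2 - 20*x - 12) + 96*x^2 - 20*x - 4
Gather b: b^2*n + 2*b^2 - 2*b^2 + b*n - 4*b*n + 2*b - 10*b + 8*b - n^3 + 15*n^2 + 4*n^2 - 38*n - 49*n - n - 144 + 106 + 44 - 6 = b^2*n - 3*b*n - n^3 + 19*n^2 - 88*n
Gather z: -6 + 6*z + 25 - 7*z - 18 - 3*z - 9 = -4*z - 8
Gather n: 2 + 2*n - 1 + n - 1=3*n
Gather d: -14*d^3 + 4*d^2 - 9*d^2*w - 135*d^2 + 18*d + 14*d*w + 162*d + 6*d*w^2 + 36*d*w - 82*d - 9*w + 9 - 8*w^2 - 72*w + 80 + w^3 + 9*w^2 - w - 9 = -14*d^3 + d^2*(-9*w - 131) + d*(6*w^2 + 50*w + 98) + w^3 + w^2 - 82*w + 80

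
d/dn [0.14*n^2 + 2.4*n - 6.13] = 0.28*n + 2.4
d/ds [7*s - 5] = 7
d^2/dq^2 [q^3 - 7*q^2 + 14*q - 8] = 6*q - 14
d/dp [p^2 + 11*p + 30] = 2*p + 11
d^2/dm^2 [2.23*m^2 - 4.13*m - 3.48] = 4.46000000000000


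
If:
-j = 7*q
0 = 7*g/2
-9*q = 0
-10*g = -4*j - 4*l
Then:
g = 0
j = 0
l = 0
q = 0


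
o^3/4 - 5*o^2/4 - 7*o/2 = o*(o/4 + 1/2)*(o - 7)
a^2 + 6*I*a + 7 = (a - I)*(a + 7*I)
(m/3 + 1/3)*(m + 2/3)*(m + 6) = m^3/3 + 23*m^2/9 + 32*m/9 + 4/3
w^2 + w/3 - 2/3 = (w - 2/3)*(w + 1)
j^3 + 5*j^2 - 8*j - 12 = (j - 2)*(j + 1)*(j + 6)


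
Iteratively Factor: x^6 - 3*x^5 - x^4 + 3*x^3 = (x - 3)*(x^5 - x^3) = x*(x - 3)*(x^4 - x^2) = x^2*(x - 3)*(x^3 - x) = x^3*(x - 3)*(x^2 - 1) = x^3*(x - 3)*(x - 1)*(x + 1)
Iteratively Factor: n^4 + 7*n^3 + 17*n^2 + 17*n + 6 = (n + 3)*(n^3 + 4*n^2 + 5*n + 2) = (n + 2)*(n + 3)*(n^2 + 2*n + 1) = (n + 1)*(n + 2)*(n + 3)*(n + 1)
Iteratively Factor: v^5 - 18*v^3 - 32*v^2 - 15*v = (v + 1)*(v^4 - v^3 - 17*v^2 - 15*v) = (v + 1)^2*(v^3 - 2*v^2 - 15*v) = v*(v + 1)^2*(v^2 - 2*v - 15) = v*(v + 1)^2*(v + 3)*(v - 5)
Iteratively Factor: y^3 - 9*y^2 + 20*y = (y - 4)*(y^2 - 5*y) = (y - 5)*(y - 4)*(y)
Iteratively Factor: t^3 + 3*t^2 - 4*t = (t - 1)*(t^2 + 4*t) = (t - 1)*(t + 4)*(t)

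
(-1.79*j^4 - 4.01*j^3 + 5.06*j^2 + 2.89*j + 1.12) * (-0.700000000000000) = 1.253*j^4 + 2.807*j^3 - 3.542*j^2 - 2.023*j - 0.784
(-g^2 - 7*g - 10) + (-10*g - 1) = -g^2 - 17*g - 11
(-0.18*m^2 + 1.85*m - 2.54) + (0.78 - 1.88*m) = -0.18*m^2 - 0.0299999999999998*m - 1.76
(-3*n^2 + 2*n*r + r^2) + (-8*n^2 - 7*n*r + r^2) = -11*n^2 - 5*n*r + 2*r^2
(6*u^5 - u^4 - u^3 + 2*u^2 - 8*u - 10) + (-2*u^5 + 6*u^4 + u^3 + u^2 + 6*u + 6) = 4*u^5 + 5*u^4 + 3*u^2 - 2*u - 4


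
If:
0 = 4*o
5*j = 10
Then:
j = 2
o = 0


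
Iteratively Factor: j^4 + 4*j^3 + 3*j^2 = (j + 3)*(j^3 + j^2) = j*(j + 3)*(j^2 + j) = j*(j + 1)*(j + 3)*(j)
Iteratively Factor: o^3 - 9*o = (o)*(o^2 - 9) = o*(o + 3)*(o - 3)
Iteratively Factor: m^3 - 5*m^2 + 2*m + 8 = (m - 2)*(m^2 - 3*m - 4) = (m - 2)*(m + 1)*(m - 4)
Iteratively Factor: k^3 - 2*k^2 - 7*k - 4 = (k + 1)*(k^2 - 3*k - 4) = (k - 4)*(k + 1)*(k + 1)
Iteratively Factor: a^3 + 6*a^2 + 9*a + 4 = (a + 1)*(a^2 + 5*a + 4) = (a + 1)^2*(a + 4)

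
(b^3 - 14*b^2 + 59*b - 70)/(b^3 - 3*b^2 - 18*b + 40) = (b - 7)/(b + 4)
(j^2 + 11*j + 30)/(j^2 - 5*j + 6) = (j^2 + 11*j + 30)/(j^2 - 5*j + 6)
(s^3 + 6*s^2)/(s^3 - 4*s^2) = (s + 6)/(s - 4)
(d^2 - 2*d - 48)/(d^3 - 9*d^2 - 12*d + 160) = (d + 6)/(d^2 - d - 20)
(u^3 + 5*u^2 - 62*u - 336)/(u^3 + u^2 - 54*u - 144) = (u + 7)/(u + 3)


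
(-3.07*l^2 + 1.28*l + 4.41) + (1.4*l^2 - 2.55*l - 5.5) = -1.67*l^2 - 1.27*l - 1.09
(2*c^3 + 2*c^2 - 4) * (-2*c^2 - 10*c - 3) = -4*c^5 - 24*c^4 - 26*c^3 + 2*c^2 + 40*c + 12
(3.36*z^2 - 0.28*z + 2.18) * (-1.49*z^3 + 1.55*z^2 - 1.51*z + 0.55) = -5.0064*z^5 + 5.6252*z^4 - 8.7558*z^3 + 5.6498*z^2 - 3.4458*z + 1.199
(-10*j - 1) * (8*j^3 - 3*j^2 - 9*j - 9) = -80*j^4 + 22*j^3 + 93*j^2 + 99*j + 9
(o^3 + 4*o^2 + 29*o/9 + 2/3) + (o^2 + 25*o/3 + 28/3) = o^3 + 5*o^2 + 104*o/9 + 10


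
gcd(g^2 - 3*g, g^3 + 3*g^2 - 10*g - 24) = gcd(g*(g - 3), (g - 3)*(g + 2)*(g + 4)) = g - 3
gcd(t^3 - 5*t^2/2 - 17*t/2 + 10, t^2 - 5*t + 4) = t^2 - 5*t + 4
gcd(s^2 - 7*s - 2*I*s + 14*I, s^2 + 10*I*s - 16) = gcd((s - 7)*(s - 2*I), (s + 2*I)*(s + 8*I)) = 1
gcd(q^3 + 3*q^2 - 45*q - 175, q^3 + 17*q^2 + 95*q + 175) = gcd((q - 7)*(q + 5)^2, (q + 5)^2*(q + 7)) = q^2 + 10*q + 25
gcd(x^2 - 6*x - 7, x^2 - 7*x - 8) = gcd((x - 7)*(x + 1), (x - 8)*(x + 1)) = x + 1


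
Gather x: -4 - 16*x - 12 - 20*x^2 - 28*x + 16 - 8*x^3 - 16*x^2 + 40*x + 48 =-8*x^3 - 36*x^2 - 4*x + 48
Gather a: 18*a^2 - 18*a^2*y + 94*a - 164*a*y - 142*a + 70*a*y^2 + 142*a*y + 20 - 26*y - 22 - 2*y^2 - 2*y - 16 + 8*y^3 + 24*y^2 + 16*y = a^2*(18 - 18*y) + a*(70*y^2 - 22*y - 48) + 8*y^3 + 22*y^2 - 12*y - 18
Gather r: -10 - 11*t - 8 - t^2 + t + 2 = -t^2 - 10*t - 16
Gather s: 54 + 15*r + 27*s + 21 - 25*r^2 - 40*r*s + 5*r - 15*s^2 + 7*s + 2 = -25*r^2 + 20*r - 15*s^2 + s*(34 - 40*r) + 77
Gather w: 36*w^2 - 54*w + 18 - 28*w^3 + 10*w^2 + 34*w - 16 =-28*w^3 + 46*w^2 - 20*w + 2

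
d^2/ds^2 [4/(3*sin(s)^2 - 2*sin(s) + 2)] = 8*(-18*sin(s)^4 + 9*sin(s)^3 + 37*sin(s)^2 - 20*sin(s) - 2)/(3*sin(s)^2 - 2*sin(s) + 2)^3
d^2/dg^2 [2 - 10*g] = 0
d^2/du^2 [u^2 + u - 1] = 2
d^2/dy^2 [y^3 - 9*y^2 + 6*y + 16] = 6*y - 18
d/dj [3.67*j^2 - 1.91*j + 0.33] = 7.34*j - 1.91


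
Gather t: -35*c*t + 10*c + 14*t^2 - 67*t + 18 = 10*c + 14*t^2 + t*(-35*c - 67) + 18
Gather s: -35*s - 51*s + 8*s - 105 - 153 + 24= -78*s - 234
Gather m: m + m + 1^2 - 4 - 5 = 2*m - 8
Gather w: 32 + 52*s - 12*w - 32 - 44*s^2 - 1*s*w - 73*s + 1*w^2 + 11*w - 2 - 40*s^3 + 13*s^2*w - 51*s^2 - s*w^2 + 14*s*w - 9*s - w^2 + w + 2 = -40*s^3 - 95*s^2 - s*w^2 - 30*s + w*(13*s^2 + 13*s)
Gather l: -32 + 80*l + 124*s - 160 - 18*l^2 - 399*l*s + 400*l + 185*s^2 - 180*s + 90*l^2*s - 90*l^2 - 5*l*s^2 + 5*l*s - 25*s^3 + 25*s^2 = l^2*(90*s - 108) + l*(-5*s^2 - 394*s + 480) - 25*s^3 + 210*s^2 - 56*s - 192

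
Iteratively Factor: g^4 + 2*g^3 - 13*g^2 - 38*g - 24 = (g + 2)*(g^3 - 13*g - 12) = (g - 4)*(g + 2)*(g^2 + 4*g + 3) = (g - 4)*(g + 1)*(g + 2)*(g + 3)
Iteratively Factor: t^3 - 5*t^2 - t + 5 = (t - 5)*(t^2 - 1) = (t - 5)*(t + 1)*(t - 1)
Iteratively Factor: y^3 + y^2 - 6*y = (y)*(y^2 + y - 6) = y*(y - 2)*(y + 3)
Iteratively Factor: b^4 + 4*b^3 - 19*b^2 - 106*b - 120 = (b + 2)*(b^3 + 2*b^2 - 23*b - 60) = (b + 2)*(b + 4)*(b^2 - 2*b - 15) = (b - 5)*(b + 2)*(b + 4)*(b + 3)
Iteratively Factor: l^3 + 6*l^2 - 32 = (l + 4)*(l^2 + 2*l - 8) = (l - 2)*(l + 4)*(l + 4)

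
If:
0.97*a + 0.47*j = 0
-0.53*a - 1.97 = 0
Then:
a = -3.72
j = 7.67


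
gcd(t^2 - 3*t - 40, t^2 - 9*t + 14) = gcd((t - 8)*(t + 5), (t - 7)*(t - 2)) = 1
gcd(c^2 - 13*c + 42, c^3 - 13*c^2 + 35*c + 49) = c - 7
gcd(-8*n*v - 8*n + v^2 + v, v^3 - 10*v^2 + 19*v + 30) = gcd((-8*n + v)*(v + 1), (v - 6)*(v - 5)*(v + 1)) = v + 1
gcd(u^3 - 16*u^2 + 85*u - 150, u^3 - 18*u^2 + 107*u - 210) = u^2 - 11*u + 30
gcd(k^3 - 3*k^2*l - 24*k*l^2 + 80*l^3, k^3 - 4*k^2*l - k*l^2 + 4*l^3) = k - 4*l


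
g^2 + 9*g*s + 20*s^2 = (g + 4*s)*(g + 5*s)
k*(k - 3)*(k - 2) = k^3 - 5*k^2 + 6*k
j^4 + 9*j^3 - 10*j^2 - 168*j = j*(j - 4)*(j + 6)*(j + 7)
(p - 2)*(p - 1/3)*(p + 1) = p^3 - 4*p^2/3 - 5*p/3 + 2/3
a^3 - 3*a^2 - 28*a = a*(a - 7)*(a + 4)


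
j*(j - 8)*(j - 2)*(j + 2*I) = j^4 - 10*j^3 + 2*I*j^3 + 16*j^2 - 20*I*j^2 + 32*I*j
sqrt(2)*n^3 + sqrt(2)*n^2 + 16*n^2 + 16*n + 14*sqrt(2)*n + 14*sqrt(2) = (n + sqrt(2))*(n + 7*sqrt(2))*(sqrt(2)*n + sqrt(2))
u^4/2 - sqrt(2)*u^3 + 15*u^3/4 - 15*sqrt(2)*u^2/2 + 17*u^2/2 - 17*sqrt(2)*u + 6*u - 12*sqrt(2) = (u/2 + 1)*(u + 3/2)*(u + 4)*(u - 2*sqrt(2))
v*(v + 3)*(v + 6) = v^3 + 9*v^2 + 18*v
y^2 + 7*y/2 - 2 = (y - 1/2)*(y + 4)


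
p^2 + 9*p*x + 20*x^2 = (p + 4*x)*(p + 5*x)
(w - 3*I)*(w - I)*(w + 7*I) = w^3 + 3*I*w^2 + 25*w - 21*I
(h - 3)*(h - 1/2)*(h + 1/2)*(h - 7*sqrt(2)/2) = h^4 - 7*sqrt(2)*h^3/2 - 3*h^3 - h^2/4 + 21*sqrt(2)*h^2/2 + 3*h/4 + 7*sqrt(2)*h/8 - 21*sqrt(2)/8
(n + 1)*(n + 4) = n^2 + 5*n + 4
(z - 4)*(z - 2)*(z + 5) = z^3 - z^2 - 22*z + 40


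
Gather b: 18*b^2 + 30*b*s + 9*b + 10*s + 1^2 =18*b^2 + b*(30*s + 9) + 10*s + 1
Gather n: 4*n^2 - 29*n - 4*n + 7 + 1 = 4*n^2 - 33*n + 8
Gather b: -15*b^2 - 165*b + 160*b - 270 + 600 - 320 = -15*b^2 - 5*b + 10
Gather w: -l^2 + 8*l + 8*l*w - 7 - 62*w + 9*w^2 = -l^2 + 8*l + 9*w^2 + w*(8*l - 62) - 7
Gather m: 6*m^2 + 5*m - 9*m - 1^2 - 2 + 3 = 6*m^2 - 4*m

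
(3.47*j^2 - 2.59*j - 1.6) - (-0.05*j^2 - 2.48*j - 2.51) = 3.52*j^2 - 0.11*j + 0.91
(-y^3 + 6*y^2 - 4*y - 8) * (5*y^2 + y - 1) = -5*y^5 + 29*y^4 - 13*y^3 - 50*y^2 - 4*y + 8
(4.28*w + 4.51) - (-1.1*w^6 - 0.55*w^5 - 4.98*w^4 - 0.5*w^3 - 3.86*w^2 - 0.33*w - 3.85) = 1.1*w^6 + 0.55*w^5 + 4.98*w^4 + 0.5*w^3 + 3.86*w^2 + 4.61*w + 8.36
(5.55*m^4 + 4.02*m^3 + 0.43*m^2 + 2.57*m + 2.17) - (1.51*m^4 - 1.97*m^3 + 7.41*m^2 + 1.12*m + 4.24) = 4.04*m^4 + 5.99*m^3 - 6.98*m^2 + 1.45*m - 2.07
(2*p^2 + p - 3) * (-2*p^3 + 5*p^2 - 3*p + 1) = -4*p^5 + 8*p^4 + 5*p^3 - 16*p^2 + 10*p - 3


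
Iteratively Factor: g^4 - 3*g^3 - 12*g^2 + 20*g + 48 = (g - 3)*(g^3 - 12*g - 16) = (g - 3)*(g + 2)*(g^2 - 2*g - 8) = (g - 4)*(g - 3)*(g + 2)*(g + 2)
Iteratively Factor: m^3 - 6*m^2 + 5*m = (m - 5)*(m^2 - m) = (m - 5)*(m - 1)*(m)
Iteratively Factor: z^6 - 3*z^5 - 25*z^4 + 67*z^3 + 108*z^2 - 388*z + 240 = (z - 2)*(z^5 - z^4 - 27*z^3 + 13*z^2 + 134*z - 120) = (z - 2)^2*(z^4 + z^3 - 25*z^2 - 37*z + 60) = (z - 2)^2*(z + 4)*(z^3 - 3*z^2 - 13*z + 15) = (z - 2)^2*(z - 1)*(z + 4)*(z^2 - 2*z - 15) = (z - 5)*(z - 2)^2*(z - 1)*(z + 4)*(z + 3)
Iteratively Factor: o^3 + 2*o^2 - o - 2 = (o + 2)*(o^2 - 1) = (o + 1)*(o + 2)*(o - 1)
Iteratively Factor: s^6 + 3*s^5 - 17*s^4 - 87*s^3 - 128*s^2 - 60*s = (s + 2)*(s^5 + s^4 - 19*s^3 - 49*s^2 - 30*s) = s*(s + 2)*(s^4 + s^3 - 19*s^2 - 49*s - 30) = s*(s + 1)*(s + 2)*(s^3 - 19*s - 30) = s*(s - 5)*(s + 1)*(s + 2)*(s^2 + 5*s + 6) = s*(s - 5)*(s + 1)*(s + 2)*(s + 3)*(s + 2)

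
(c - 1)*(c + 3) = c^2 + 2*c - 3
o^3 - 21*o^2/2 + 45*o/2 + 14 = (o - 7)*(o - 4)*(o + 1/2)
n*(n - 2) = n^2 - 2*n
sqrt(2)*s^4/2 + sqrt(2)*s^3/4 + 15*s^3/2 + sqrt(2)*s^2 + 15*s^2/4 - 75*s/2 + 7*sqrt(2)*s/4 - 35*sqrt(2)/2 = (s - 2)*(s + 5/2)*(s + 7*sqrt(2))*(sqrt(2)*s/2 + 1/2)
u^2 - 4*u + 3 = (u - 3)*(u - 1)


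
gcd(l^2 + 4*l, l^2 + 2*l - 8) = l + 4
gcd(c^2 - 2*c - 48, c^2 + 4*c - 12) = c + 6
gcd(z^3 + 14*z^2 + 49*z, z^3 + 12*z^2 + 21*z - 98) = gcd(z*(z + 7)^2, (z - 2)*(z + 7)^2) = z^2 + 14*z + 49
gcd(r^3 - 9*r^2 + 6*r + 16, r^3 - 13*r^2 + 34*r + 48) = r^2 - 7*r - 8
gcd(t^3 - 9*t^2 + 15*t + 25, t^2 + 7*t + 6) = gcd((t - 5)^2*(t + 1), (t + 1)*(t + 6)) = t + 1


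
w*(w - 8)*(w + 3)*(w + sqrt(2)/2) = w^4 - 5*w^3 + sqrt(2)*w^3/2 - 24*w^2 - 5*sqrt(2)*w^2/2 - 12*sqrt(2)*w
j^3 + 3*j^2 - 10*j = j*(j - 2)*(j + 5)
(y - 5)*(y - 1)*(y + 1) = y^3 - 5*y^2 - y + 5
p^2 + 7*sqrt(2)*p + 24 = (p + 3*sqrt(2))*(p + 4*sqrt(2))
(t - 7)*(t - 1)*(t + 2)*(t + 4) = t^4 - 2*t^3 - 33*t^2 - 22*t + 56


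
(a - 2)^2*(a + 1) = a^3 - 3*a^2 + 4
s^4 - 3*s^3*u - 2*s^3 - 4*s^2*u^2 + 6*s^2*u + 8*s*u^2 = s*(s - 2)*(s - 4*u)*(s + u)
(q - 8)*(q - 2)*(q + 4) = q^3 - 6*q^2 - 24*q + 64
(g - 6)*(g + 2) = g^2 - 4*g - 12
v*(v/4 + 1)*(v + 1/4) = v^3/4 + 17*v^2/16 + v/4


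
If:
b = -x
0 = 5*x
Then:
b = 0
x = 0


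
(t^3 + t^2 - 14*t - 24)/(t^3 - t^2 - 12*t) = (t + 2)/t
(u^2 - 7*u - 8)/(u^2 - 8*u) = (u + 1)/u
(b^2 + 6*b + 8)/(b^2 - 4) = (b + 4)/(b - 2)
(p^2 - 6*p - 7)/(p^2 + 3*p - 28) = (p^2 - 6*p - 7)/(p^2 + 3*p - 28)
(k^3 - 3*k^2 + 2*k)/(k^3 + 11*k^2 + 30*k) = (k^2 - 3*k + 2)/(k^2 + 11*k + 30)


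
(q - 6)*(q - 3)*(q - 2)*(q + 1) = q^4 - 10*q^3 + 25*q^2 - 36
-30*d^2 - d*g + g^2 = (-6*d + g)*(5*d + g)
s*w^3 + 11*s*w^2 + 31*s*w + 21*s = (w + 3)*(w + 7)*(s*w + s)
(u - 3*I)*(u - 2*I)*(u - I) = u^3 - 6*I*u^2 - 11*u + 6*I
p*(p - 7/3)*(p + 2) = p^3 - p^2/3 - 14*p/3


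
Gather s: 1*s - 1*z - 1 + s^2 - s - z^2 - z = s^2 - z^2 - 2*z - 1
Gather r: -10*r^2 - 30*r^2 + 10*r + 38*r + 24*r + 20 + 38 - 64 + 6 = -40*r^2 + 72*r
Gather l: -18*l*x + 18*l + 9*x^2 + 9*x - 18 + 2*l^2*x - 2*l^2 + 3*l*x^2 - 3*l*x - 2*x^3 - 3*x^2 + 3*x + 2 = l^2*(2*x - 2) + l*(3*x^2 - 21*x + 18) - 2*x^3 + 6*x^2 + 12*x - 16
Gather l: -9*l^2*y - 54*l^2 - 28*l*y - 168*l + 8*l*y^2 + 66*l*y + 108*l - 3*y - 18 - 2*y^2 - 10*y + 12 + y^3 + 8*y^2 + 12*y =l^2*(-9*y - 54) + l*(8*y^2 + 38*y - 60) + y^3 + 6*y^2 - y - 6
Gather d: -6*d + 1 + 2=3 - 6*d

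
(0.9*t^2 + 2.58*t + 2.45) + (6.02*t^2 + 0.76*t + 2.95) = 6.92*t^2 + 3.34*t + 5.4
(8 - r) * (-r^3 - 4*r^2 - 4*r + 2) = r^4 - 4*r^3 - 28*r^2 - 34*r + 16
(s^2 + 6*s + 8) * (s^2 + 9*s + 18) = s^4 + 15*s^3 + 80*s^2 + 180*s + 144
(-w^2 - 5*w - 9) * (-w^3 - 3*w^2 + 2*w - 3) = w^5 + 8*w^4 + 22*w^3 + 20*w^2 - 3*w + 27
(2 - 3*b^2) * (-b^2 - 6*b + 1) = 3*b^4 + 18*b^3 - 5*b^2 - 12*b + 2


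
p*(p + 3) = p^2 + 3*p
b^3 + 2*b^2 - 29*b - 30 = (b - 5)*(b + 1)*(b + 6)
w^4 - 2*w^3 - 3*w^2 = w^2*(w - 3)*(w + 1)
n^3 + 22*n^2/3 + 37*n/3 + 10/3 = (n + 1/3)*(n + 2)*(n + 5)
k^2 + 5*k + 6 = (k + 2)*(k + 3)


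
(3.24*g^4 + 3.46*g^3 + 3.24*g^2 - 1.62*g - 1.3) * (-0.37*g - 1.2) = -1.1988*g^5 - 5.1682*g^4 - 5.3508*g^3 - 3.2886*g^2 + 2.425*g + 1.56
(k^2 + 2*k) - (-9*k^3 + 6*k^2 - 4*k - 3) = 9*k^3 - 5*k^2 + 6*k + 3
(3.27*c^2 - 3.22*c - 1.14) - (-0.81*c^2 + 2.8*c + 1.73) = 4.08*c^2 - 6.02*c - 2.87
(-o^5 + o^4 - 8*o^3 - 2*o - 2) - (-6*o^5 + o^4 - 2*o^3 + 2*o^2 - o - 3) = 5*o^5 - 6*o^3 - 2*o^2 - o + 1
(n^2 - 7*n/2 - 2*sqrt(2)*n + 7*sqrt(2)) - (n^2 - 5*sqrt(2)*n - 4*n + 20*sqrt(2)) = n/2 + 3*sqrt(2)*n - 13*sqrt(2)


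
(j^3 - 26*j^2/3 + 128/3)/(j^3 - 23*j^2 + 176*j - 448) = (3*j^2 - 2*j - 16)/(3*(j^2 - 15*j + 56))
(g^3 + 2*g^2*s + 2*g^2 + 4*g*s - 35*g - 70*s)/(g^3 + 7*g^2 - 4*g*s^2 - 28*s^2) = (5 - g)/(-g + 2*s)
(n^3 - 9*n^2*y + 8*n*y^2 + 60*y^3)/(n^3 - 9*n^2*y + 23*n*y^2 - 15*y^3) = (n^2 - 4*n*y - 12*y^2)/(n^2 - 4*n*y + 3*y^2)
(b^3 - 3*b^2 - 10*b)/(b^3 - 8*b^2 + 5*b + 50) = b/(b - 5)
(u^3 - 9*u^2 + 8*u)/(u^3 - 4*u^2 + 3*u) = (u - 8)/(u - 3)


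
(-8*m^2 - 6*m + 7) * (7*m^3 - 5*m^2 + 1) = -56*m^5 - 2*m^4 + 79*m^3 - 43*m^2 - 6*m + 7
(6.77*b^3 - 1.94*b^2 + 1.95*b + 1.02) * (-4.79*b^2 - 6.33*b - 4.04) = -32.4283*b^5 - 33.5615*b^4 - 24.4111*b^3 - 9.3917*b^2 - 14.3346*b - 4.1208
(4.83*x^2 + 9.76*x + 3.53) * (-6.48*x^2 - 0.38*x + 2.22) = -31.2984*x^4 - 65.0802*x^3 - 15.8606*x^2 + 20.3258*x + 7.8366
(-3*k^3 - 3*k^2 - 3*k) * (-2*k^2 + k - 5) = 6*k^5 + 3*k^4 + 18*k^3 + 12*k^2 + 15*k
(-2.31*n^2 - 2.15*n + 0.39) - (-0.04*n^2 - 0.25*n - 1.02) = -2.27*n^2 - 1.9*n + 1.41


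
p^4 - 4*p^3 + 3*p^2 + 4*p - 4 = (p - 2)^2*(p - 1)*(p + 1)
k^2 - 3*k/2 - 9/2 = (k - 3)*(k + 3/2)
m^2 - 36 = (m - 6)*(m + 6)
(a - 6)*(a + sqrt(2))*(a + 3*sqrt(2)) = a^3 - 6*a^2 + 4*sqrt(2)*a^2 - 24*sqrt(2)*a + 6*a - 36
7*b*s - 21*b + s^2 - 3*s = (7*b + s)*(s - 3)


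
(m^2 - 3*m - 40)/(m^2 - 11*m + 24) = (m + 5)/(m - 3)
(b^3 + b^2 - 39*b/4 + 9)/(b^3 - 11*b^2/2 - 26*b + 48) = (b - 3/2)/(b - 8)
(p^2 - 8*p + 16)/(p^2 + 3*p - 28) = (p - 4)/(p + 7)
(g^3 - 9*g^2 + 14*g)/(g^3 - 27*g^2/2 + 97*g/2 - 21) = 2*g*(g - 2)/(2*g^2 - 13*g + 6)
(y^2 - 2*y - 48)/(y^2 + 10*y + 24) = (y - 8)/(y + 4)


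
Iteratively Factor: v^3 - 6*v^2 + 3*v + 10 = (v + 1)*(v^2 - 7*v + 10) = (v - 5)*(v + 1)*(v - 2)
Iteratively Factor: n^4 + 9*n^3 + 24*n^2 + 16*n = (n + 4)*(n^3 + 5*n^2 + 4*n) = (n + 1)*(n + 4)*(n^2 + 4*n) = (n + 1)*(n + 4)^2*(n)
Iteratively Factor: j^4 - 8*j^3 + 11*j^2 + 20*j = (j + 1)*(j^3 - 9*j^2 + 20*j) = (j - 5)*(j + 1)*(j^2 - 4*j) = (j - 5)*(j - 4)*(j + 1)*(j)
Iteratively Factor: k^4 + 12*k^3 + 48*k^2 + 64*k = (k + 4)*(k^3 + 8*k^2 + 16*k) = (k + 4)^2*(k^2 + 4*k) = k*(k + 4)^2*(k + 4)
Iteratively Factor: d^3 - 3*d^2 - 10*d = (d)*(d^2 - 3*d - 10) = d*(d + 2)*(d - 5)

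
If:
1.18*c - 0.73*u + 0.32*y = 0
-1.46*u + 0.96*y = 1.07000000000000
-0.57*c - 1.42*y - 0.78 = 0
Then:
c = -0.50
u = -0.96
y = -0.35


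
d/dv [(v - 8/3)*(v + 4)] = 2*v + 4/3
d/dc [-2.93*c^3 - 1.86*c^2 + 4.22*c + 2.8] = -8.79*c^2 - 3.72*c + 4.22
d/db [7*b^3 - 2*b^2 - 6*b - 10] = 21*b^2 - 4*b - 6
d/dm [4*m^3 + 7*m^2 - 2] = 2*m*(6*m + 7)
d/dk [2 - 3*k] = -3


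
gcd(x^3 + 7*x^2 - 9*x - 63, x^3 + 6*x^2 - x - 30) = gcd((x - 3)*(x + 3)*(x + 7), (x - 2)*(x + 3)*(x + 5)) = x + 3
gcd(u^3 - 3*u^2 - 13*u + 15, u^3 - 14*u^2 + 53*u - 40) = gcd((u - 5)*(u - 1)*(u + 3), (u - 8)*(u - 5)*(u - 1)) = u^2 - 6*u + 5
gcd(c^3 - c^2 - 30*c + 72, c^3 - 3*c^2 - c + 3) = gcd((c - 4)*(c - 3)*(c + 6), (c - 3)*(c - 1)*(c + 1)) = c - 3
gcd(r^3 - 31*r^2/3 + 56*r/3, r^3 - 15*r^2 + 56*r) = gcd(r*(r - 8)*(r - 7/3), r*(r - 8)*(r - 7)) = r^2 - 8*r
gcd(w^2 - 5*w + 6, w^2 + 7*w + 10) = 1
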